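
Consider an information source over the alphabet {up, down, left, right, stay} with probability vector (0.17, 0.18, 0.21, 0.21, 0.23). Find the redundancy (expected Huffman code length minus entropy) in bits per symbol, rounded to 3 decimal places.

Entropy H = −Σ p log₂ p ≈ 2.3132 bits.
Huffman merges: 17/100+9/50→7/20; 21/100+21/100→21/50; 23/100+7/20→29/50; 21/50+29/50→1. L = 47/20 ≈ 2.3500.
L − H = 2.3500 − 2.3132 = 0.037 bits.

0.037 bits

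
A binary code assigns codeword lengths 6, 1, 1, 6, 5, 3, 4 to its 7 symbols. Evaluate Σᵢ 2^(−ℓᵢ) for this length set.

1.25

With common denominator 2^6 = 64: Σ 2^(−ℓᵢ) = 1/64 + 32/64 + 32/64 + 1/64 + 2/64 + 8/64 + 4/64 = 80/64 = 1.25.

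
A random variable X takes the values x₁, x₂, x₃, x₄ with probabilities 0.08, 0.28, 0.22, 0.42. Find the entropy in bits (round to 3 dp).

H = −Σ pᵢ log₂ pᵢ.
−0.08·log₂(0.08) = 0.2915
−0.28·log₂(0.28) = 0.5142
−0.22·log₂(0.22) = 0.4806
−0.42·log₂(0.42) = 0.5256
Sum ≈ 1.8119 → 1.812 bits.

1.812 bits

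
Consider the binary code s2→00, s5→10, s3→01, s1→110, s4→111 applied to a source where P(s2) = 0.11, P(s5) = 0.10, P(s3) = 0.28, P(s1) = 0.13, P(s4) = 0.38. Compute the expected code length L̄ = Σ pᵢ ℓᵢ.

2.51 bits/symbol

L̄ = Σ pᵢ·ℓᵢ = 0.11·2 + 0.10·2 + 0.28·2 + 0.13·3 + 0.38·3 = 2.51 bits/symbol.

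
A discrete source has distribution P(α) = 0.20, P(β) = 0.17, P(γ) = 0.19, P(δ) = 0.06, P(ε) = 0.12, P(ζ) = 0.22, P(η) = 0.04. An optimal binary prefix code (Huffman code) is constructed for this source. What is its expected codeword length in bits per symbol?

2.68 bits/symbol

Repeatedly combine the two least-probable nodes; the expected code length is the sum of the merged weights.
merge 1/25 + 3/50 → 1/10
merge 1/10 + 3/25 → 11/50
merge 17/100 + 19/100 → 9/25
merge 1/5 + 11/50 → 21/50
merge 11/50 + 9/25 → 29/50
merge 21/50 + 29/50 → 1
L = 1/10 + 11/50 + 9/25 + 21/50 + 29/50 + 1 = 67/25 = 2.68 bits/symbol.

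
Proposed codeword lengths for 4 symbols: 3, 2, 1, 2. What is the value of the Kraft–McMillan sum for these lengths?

With common denominator 2^3 = 8: Σ 2^(−ℓᵢ) = 1/8 + 2/8 + 4/8 + 2/8 = 9/8 = 1.125.

1.125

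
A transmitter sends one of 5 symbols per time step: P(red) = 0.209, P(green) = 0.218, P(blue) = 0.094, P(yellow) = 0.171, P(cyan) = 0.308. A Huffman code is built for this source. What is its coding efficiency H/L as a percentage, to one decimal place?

98.5%

Entropy H = −Σ p log₂ p ≈ 2.2307 bits.
Huffman merges: 47/500+171/1000→53/200; 209/1000+109/500→427/1000; 53/200+77/250→573/1000; 427/1000+573/1000→1. L = 453/200 ≈ 2.2650.
Efficiency = H/L = 2.2307/2.2650 = 98.5%.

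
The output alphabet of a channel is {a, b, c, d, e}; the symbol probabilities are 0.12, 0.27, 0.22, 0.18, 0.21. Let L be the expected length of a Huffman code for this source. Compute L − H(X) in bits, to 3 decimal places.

0.024 bits

Entropy H = −Σ p log₂ p ≈ 2.2758 bits.
Huffman merges: 3/25+9/50→3/10; 21/100+11/50→43/100; 27/100+3/10→57/100; 43/100+57/100→1. L = 23/10 ≈ 2.3000.
L − H = 2.3000 − 2.2758 = 0.024 bits.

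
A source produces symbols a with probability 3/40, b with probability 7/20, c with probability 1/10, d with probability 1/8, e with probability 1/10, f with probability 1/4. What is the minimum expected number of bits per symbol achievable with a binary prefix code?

2.4 bits/symbol

Repeatedly combine the two least-probable nodes; the expected code length is the sum of the merged weights.
merge 3/40 + 1/10 → 7/40
merge 1/10 + 1/8 → 9/40
merge 7/40 + 9/40 → 2/5
merge 1/4 + 7/20 → 3/5
merge 2/5 + 3/5 → 1
L = 7/40 + 9/40 + 2/5 + 3/5 + 1 = 12/5 = 2.4 bits/symbol.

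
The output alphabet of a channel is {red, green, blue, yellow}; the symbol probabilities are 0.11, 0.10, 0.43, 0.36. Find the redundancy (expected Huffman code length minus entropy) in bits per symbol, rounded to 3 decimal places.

Entropy H = −Σ p log₂ p ≈ 1.7367 bits.
Huffman merges: 1/10+11/100→21/100; 21/100+9/25→57/100; 43/100+57/100→1. L = 89/50 ≈ 1.7800.
L − H = 1.7800 − 1.7367 = 0.043 bits.

0.043 bits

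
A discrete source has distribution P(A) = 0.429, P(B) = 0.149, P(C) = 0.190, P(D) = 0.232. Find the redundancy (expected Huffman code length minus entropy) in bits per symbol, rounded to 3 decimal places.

0.033 bits

Entropy H = −Σ p log₂ p ≈ 1.8773 bits.
Huffman merges: 149/1000+19/100→339/1000; 29/125+339/1000→571/1000; 429/1000+571/1000→1. L = 191/100 ≈ 1.9100.
L − H = 1.9100 − 1.8773 = 0.033 bits.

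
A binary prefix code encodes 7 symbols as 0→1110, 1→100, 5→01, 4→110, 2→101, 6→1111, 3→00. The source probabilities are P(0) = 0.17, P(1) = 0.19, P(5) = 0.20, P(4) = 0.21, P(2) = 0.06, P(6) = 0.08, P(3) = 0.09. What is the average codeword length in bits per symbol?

2.96 bits/symbol

L̄ = Σ pᵢ·ℓᵢ = 0.17·4 + 0.19·3 + 0.20·2 + 0.21·3 + 0.06·3 + 0.08·4 + 0.09·2 = 2.96 bits/symbol.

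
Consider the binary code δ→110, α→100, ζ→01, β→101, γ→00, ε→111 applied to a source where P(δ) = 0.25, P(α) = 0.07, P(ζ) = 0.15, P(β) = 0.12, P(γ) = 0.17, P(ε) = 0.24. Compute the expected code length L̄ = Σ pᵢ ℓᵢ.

2.68 bits/symbol

L̄ = Σ pᵢ·ℓᵢ = 0.25·3 + 0.07·3 + 0.15·2 + 0.12·3 + 0.17·2 + 0.24·3 = 2.68 bits/symbol.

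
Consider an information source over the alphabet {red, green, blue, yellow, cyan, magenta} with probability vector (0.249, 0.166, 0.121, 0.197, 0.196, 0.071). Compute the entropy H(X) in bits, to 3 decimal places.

H = −Σ pᵢ log₂ pᵢ.
−0.249·log₂(0.249) = 0.4994
−0.166·log₂(0.166) = 0.4301
−0.121·log₂(0.121) = 0.3687
−0.197·log₂(0.197) = 0.4617
−0.196·log₂(0.196) = 0.4608
−0.071·log₂(0.071) = 0.2709
Sum ≈ 2.4916 → 2.492 bits.

2.492 bits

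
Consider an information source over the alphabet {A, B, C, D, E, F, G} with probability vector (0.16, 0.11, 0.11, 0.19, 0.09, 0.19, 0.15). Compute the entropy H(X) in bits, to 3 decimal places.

2.757 bits

H = −Σ pᵢ log₂ pᵢ.
−0.16·log₂(0.16) = 0.4230
−0.11·log₂(0.11) = 0.3503
−0.11·log₂(0.11) = 0.3503
−0.19·log₂(0.19) = 0.4552
−0.09·log₂(0.09) = 0.3127
−0.19·log₂(0.19) = 0.4552
−0.15·log₂(0.15) = 0.4105
Sum ≈ 2.7572 → 2.757 bits.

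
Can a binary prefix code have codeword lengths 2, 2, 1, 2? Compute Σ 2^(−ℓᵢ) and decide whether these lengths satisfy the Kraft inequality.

1.25; no

With common denominator 2^2 = 4: Σ 2^(−ℓᵢ) = 1/4 + 1/4 + 2/4 + 1/4 = 5/4 = 1.25.
Kraft's inequality requires Σ ≤ 1; here Σ = 1.25 > 1, so no such prefix code exists.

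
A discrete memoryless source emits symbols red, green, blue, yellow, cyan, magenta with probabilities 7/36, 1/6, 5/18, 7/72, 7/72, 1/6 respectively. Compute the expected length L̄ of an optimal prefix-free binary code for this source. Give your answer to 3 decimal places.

Repeatedly combine the two least-probable nodes; the expected code length is the sum of the merged weights.
merge 7/72 + 7/72 → 7/36
merge 1/6 + 1/6 → 1/3
merge 7/36 + 7/36 → 7/18
merge 5/18 + 1/3 → 11/18
merge 7/18 + 11/18 → 1
L = 7/36 + 1/3 + 7/18 + 11/18 + 1 = 91/36 ≈ 2.528 bits/symbol.

2.528 bits/symbol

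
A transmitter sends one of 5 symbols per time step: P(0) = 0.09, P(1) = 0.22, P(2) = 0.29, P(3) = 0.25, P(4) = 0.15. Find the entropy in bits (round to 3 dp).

H = −Σ pᵢ log₂ pᵢ.
−0.09·log₂(0.09) = 0.3127
−0.22·log₂(0.22) = 0.4806
−0.29·log₂(0.29) = 0.5179
−0.25·log₂(0.25) = 0.5000
−0.15·log₂(0.15) = 0.4105
Sum ≈ 2.2217 → 2.222 bits.

2.222 bits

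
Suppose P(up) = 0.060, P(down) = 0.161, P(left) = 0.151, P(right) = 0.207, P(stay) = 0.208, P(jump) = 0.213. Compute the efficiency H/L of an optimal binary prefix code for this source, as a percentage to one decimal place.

96.8%

Entropy H = −Σ p log₂ p ≈ 2.4964 bits.
Huffman merges: 3/50+151/1000→211/1000; 161/1000+207/1000→46/125; 26/125+211/1000→419/1000; 213/1000+46/125→581/1000; 419/1000+581/1000→1. L = 2579/1000 ≈ 2.5790.
Efficiency = H/L = 2.4964/2.5790 = 96.8%.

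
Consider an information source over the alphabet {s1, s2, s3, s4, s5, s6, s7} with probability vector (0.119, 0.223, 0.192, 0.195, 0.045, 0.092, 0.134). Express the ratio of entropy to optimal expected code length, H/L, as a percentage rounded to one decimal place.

Entropy H = −Σ p log₂ p ≈ 2.6718 bits.
Huffman merges: 9/200+23/250→137/1000; 119/1000+67/500→253/1000; 137/1000+24/125→329/1000; 39/200+223/1000→209/500; 253/1000+329/1000→291/500; 209/500+291/500→1. L = 2719/1000 ≈ 2.7190.
Efficiency = H/L = 2.6718/2.7190 = 98.3%.

98.3%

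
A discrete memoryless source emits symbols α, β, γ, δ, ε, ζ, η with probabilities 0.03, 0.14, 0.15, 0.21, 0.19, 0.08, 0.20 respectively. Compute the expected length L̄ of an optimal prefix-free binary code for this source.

2.7 bits/symbol

Repeatedly combine the two least-probable nodes; the expected code length is the sum of the merged weights.
merge 3/100 + 2/25 → 11/100
merge 11/100 + 7/50 → 1/4
merge 3/20 + 19/100 → 17/50
merge 1/5 + 21/100 → 41/100
merge 1/4 + 17/50 → 59/100
merge 41/100 + 59/100 → 1
L = 11/100 + 1/4 + 17/50 + 41/100 + 59/100 + 1 = 27/10 = 2.7 bits/symbol.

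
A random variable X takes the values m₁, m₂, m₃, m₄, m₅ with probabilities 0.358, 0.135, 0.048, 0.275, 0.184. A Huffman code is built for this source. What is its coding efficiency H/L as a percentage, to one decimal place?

Entropy H = −Σ p log₂ p ≈ 2.0924 bits.
Huffman merges: 6/125+27/200→183/1000; 183/1000+23/125→367/1000; 11/40+179/500→633/1000; 367/1000+633/1000→1. L = 2183/1000 ≈ 2.1830.
Efficiency = H/L = 2.0924/2.1830 = 95.8%.

95.8%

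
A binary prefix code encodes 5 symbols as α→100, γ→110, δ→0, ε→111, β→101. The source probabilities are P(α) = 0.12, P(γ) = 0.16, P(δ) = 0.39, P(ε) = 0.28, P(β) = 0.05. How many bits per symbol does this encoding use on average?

L̄ = Σ pᵢ·ℓᵢ = 0.12·3 + 0.16·3 + 0.39·1 + 0.28·3 + 0.05·3 = 2.22 bits/symbol.

2.22 bits/symbol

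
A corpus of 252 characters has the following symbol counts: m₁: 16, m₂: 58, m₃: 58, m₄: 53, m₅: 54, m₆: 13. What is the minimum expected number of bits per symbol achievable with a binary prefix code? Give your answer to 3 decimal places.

2.440 bits/symbol

Probabilities are the counts divided by 252.
Repeatedly combine the two least-probable nodes; the expected code length is the sum of the merged weights.
merge 13/252 + 4/63 → 29/252
merge 29/252 + 53/252 → 41/126
merge 3/14 + 29/126 → 4/9
merge 29/126 + 41/126 → 5/9
merge 4/9 + 5/9 → 1
L = 29/252 + 41/126 + 4/9 + 5/9 + 1 = 205/84 ≈ 2.440 bits/symbol.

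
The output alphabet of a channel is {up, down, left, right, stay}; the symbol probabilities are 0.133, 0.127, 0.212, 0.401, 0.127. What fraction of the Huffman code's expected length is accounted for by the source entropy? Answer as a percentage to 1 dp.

97.7%

Entropy H = −Σ p log₂ p ≈ 2.1464 bits.
Huffman merges: 127/1000+127/1000→127/500; 133/1000+53/250→69/200; 127/500+69/200→599/1000; 401/1000+599/1000→1. L = 1099/500 ≈ 2.1980.
Efficiency = H/L = 2.1464/2.1980 = 97.7%.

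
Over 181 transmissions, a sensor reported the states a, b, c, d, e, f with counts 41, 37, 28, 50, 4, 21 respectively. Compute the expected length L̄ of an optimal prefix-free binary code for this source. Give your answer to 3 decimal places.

2.431 bits/symbol

Probabilities are the counts divided by 181.
Repeatedly combine the two least-probable nodes; the expected code length is the sum of the merged weights.
merge 4/181 + 21/181 → 25/181
merge 25/181 + 28/181 → 53/181
merge 37/181 + 41/181 → 78/181
merge 50/181 + 53/181 → 103/181
merge 78/181 + 103/181 → 1
L = 25/181 + 53/181 + 78/181 + 103/181 + 1 = 440/181 ≈ 2.431 bits/symbol.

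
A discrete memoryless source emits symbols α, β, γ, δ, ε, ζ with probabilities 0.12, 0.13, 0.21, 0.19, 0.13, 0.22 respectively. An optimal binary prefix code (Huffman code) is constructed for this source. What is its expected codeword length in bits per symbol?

Repeatedly combine the two least-probable nodes; the expected code length is the sum of the merged weights.
merge 3/25 + 13/100 → 1/4
merge 13/100 + 19/100 → 8/25
merge 21/100 + 11/50 → 43/100
merge 1/4 + 8/25 → 57/100
merge 43/100 + 57/100 → 1
L = 1/4 + 8/25 + 43/100 + 57/100 + 1 = 257/100 = 2.57 bits/symbol.

2.57 bits/symbol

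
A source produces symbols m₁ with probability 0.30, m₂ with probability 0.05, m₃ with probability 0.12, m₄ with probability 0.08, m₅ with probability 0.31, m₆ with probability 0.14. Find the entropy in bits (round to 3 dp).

H = −Σ pᵢ log₂ pᵢ.
−0.30·log₂(0.30) = 0.5211
−0.05·log₂(0.05) = 0.2161
−0.12·log₂(0.12) = 0.3671
−0.08·log₂(0.08) = 0.2915
−0.31·log₂(0.31) = 0.5238
−0.14·log₂(0.14) = 0.3971
Sum ≈ 2.3167 → 2.317 bits.

2.317 bits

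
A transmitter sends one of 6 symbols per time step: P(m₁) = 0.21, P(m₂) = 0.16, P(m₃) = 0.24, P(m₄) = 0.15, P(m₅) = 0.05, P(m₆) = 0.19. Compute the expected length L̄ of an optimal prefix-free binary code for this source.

Repeatedly combine the two least-probable nodes; the expected code length is the sum of the merged weights.
merge 1/20 + 3/20 → 1/5
merge 4/25 + 19/100 → 7/20
merge 1/5 + 21/100 → 41/100
merge 6/25 + 7/20 → 59/100
merge 41/100 + 59/100 → 1
L = 1/5 + 7/20 + 41/100 + 59/100 + 1 = 51/20 = 2.55 bits/symbol.

2.55 bits/symbol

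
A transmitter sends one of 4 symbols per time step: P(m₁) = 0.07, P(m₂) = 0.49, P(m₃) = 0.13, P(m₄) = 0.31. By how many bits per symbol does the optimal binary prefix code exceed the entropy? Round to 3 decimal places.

0.031 bits

Entropy H = −Σ p log₂ p ≈ 1.6793 bits.
Huffman merges: 7/100+13/100→1/5; 1/5+31/100→51/100; 49/100+51/100→1. L = 171/100 ≈ 1.7100.
L − H = 1.7100 − 1.6793 = 0.031 bits.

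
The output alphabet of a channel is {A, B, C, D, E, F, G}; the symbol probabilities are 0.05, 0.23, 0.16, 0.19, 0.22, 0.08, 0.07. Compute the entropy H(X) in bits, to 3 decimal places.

2.623 bits

H = −Σ pᵢ log₂ pᵢ.
−0.05·log₂(0.05) = 0.2161
−0.23·log₂(0.23) = 0.4877
−0.16·log₂(0.16) = 0.4230
−0.19·log₂(0.19) = 0.4552
−0.22·log₂(0.22) = 0.4806
−0.08·log₂(0.08) = 0.2915
−0.07·log₂(0.07) = 0.2686
Sum ≈ 2.6226 → 2.623 bits.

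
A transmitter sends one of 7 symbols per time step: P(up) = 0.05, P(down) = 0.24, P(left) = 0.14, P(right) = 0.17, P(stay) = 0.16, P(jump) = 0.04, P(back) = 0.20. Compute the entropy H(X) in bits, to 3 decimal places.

2.615 bits

H = −Σ pᵢ log₂ pᵢ.
−0.05·log₂(0.05) = 0.2161
−0.24·log₂(0.24) = 0.4941
−0.14·log₂(0.14) = 0.3971
−0.17·log₂(0.17) = 0.4346
−0.16·log₂(0.16) = 0.4230
−0.04·log₂(0.04) = 0.1858
−0.20·log₂(0.20) = 0.4644
Sum ≈ 2.6151 → 2.615 bits.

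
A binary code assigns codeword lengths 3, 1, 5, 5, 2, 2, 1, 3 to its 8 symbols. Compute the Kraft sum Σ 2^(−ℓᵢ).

1.8125

With common denominator 2^5 = 32: Σ 2^(−ℓᵢ) = 4/32 + 16/32 + 1/32 + 1/32 + 8/32 + 8/32 + 16/32 + 4/32 = 58/32 = 1.8125.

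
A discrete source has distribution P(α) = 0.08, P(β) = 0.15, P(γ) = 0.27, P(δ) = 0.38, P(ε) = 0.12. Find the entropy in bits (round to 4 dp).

2.1096 bits

H = −Σ pᵢ log₂ pᵢ.
−0.08·log₂(0.08) = 0.2915
−0.15·log₂(0.15) = 0.4105
−0.27·log₂(0.27) = 0.5100
−0.38·log₂(0.38) = 0.5305
−0.12·log₂(0.12) = 0.3671
Sum ≈ 2.1096 → 2.1096 bits.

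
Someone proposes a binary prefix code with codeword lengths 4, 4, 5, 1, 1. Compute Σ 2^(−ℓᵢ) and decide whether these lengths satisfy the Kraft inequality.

1.15625; no

With common denominator 2^5 = 32: Σ 2^(−ℓᵢ) = 2/32 + 2/32 + 1/32 + 16/32 + 16/32 = 37/32 = 1.15625.
Kraft's inequality requires Σ ≤ 1; here Σ = 1.15625 > 1, so no such prefix code exists.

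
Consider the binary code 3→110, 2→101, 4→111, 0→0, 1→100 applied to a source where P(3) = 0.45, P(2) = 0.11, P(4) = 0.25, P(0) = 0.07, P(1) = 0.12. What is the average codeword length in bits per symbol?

L̄ = Σ pᵢ·ℓᵢ = 0.45·3 + 0.11·3 + 0.25·3 + 0.07·1 + 0.12·3 = 2.86 bits/symbol.

2.86 bits/symbol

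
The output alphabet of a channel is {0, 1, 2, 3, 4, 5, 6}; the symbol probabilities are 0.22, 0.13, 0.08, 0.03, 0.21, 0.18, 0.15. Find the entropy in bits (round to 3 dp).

2.635 bits

H = −Σ pᵢ log₂ pᵢ.
−0.22·log₂(0.22) = 0.4806
−0.13·log₂(0.13) = 0.3826
−0.08·log₂(0.08) = 0.2915
−0.03·log₂(0.03) = 0.1518
−0.21·log₂(0.21) = 0.4728
−0.18·log₂(0.18) = 0.4453
−0.15·log₂(0.15) = 0.4105
Sum ≈ 2.6352 → 2.635 bits.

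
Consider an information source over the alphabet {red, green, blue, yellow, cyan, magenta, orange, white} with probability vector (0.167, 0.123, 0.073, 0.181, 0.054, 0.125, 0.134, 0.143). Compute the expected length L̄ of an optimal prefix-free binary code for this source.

Repeatedly combine the two least-probable nodes; the expected code length is the sum of the merged weights.
merge 27/500 + 73/1000 → 127/1000
merge 123/1000 + 1/8 → 31/125
merge 127/1000 + 67/500 → 261/1000
merge 143/1000 + 167/1000 → 31/100
merge 181/1000 + 31/125 → 429/1000
merge 261/1000 + 31/100 → 571/1000
merge 429/1000 + 571/1000 → 1
L = 127/1000 + 31/125 + 261/1000 + 31/100 + 429/1000 + 571/1000 + 1 = 1473/500 = 2.946 bits/symbol.

2.946 bits/symbol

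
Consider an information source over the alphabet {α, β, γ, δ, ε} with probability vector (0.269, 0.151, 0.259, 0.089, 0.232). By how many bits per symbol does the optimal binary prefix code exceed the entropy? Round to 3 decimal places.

Entropy H = −Σ p log₂ p ≈ 2.2258 bits.
Huffman merges: 89/1000+151/1000→6/25; 29/125+6/25→59/125; 259/1000+269/1000→66/125; 59/125+66/125→1. L = 56/25 ≈ 2.2400.
L − H = 2.2400 − 2.2258 = 0.014 bits.

0.014 bits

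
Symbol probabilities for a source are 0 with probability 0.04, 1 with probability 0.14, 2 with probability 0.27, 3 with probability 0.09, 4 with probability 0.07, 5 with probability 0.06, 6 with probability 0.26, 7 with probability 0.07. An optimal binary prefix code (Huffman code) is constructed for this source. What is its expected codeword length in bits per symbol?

2.71 bits/symbol

Repeatedly combine the two least-probable nodes; the expected code length is the sum of the merged weights.
merge 1/25 + 3/50 → 1/10
merge 7/100 + 7/100 → 7/50
merge 9/100 + 1/10 → 19/100
merge 7/50 + 7/50 → 7/25
merge 19/100 + 13/50 → 9/20
merge 27/100 + 7/25 → 11/20
merge 9/20 + 11/20 → 1
L = 1/10 + 7/50 + 19/100 + 7/25 + 9/20 + 11/20 + 1 = 271/100 = 2.71 bits/symbol.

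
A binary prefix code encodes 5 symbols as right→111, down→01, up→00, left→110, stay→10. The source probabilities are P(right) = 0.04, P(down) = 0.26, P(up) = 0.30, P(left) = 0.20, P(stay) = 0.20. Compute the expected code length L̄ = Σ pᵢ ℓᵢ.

L̄ = Σ pᵢ·ℓᵢ = 0.04·3 + 0.26·2 + 0.30·2 + 0.20·3 + 0.20·2 = 2.24 bits/symbol.

2.24 bits/symbol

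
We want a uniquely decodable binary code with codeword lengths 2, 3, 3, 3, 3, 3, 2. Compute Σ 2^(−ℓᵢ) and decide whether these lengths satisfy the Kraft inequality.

1.125; no

With common denominator 2^3 = 8: Σ 2^(−ℓᵢ) = 2/8 + 1/8 + 1/8 + 1/8 + 1/8 + 1/8 + 2/8 = 9/8 = 1.125.
Kraft's inequality requires Σ ≤ 1; here Σ = 1.125 > 1, so no such prefix code exists.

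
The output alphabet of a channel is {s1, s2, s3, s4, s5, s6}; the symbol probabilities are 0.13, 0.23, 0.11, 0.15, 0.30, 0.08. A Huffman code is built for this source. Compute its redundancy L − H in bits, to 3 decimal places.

0.026 bits

Entropy H = −Σ p log₂ p ≈ 2.4437 bits.
Huffman merges: 2/25+11/100→19/100; 13/100+3/20→7/25; 19/100+23/100→21/50; 7/25+3/10→29/50; 21/50+29/50→1. L = 247/100 ≈ 2.4700.
L − H = 2.4700 − 2.4437 = 0.026 bits.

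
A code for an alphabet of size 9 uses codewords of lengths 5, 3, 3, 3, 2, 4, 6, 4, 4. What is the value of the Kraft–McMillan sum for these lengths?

With common denominator 2^6 = 64: Σ 2^(−ℓᵢ) = 2/64 + 8/64 + 8/64 + 8/64 + 16/64 + 4/64 + 1/64 + 4/64 + 4/64 = 55/64 = 0.859375.

0.859375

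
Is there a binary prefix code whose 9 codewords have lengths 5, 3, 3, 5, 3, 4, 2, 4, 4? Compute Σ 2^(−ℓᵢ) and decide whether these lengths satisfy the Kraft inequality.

0.875; yes

With common denominator 2^5 = 32: Σ 2^(−ℓᵢ) = 1/32 + 4/32 + 4/32 + 1/32 + 4/32 + 2/32 + 8/32 + 2/32 + 2/32 = 28/32 = 0.875.
Kraft's inequality requires Σ ≤ 1; here Σ = 0.875 ≤ 1, so such a prefix code exists.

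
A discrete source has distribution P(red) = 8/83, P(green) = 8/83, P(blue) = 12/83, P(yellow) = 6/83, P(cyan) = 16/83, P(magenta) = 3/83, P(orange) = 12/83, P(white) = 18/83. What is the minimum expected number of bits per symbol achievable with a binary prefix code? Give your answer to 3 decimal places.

2.892 bits/symbol

Repeatedly combine the two least-probable nodes; the expected code length is the sum of the merged weights.
merge 3/83 + 6/83 → 9/83
merge 8/83 + 8/83 → 16/83
merge 9/83 + 12/83 → 21/83
merge 12/83 + 16/83 → 28/83
merge 16/83 + 18/83 → 34/83
merge 21/83 + 28/83 → 49/83
merge 34/83 + 49/83 → 1
L = 9/83 + 16/83 + 21/83 + 28/83 + 34/83 + 49/83 + 1 = 240/83 ≈ 2.892 bits/symbol.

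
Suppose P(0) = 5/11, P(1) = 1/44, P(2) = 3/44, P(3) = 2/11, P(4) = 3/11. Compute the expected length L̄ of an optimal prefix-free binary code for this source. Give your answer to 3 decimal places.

1.909 bits/symbol

Repeatedly combine the two least-probable nodes; the expected code length is the sum of the merged weights.
merge 1/44 + 3/44 → 1/11
merge 1/11 + 2/11 → 3/11
merge 3/11 + 3/11 → 6/11
merge 5/11 + 6/11 → 1
L = 1/11 + 3/11 + 6/11 + 1 = 21/11 ≈ 1.909 bits/symbol.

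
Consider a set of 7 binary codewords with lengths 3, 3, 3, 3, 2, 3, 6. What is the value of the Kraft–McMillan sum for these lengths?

0.890625

With common denominator 2^6 = 64: Σ 2^(−ℓᵢ) = 8/64 + 8/64 + 8/64 + 8/64 + 16/64 + 8/64 + 1/64 = 57/64 = 0.890625.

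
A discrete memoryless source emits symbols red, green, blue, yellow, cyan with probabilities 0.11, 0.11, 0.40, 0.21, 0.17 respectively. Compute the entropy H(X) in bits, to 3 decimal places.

2.137 bits

H = −Σ pᵢ log₂ pᵢ.
−0.11·log₂(0.11) = 0.3503
−0.11·log₂(0.11) = 0.3503
−0.40·log₂(0.40) = 0.5288
−0.21·log₂(0.21) = 0.4728
−0.17·log₂(0.17) = 0.4346
Sum ≈ 2.1368 → 2.137 bits.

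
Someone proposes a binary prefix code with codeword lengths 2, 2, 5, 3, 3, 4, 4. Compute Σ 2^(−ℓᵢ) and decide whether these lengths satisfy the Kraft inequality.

0.90625; yes

With common denominator 2^5 = 32: Σ 2^(−ℓᵢ) = 8/32 + 8/32 + 1/32 + 4/32 + 4/32 + 2/32 + 2/32 = 29/32 = 0.90625.
Kraft's inequality requires Σ ≤ 1; here Σ = 0.90625 ≤ 1, so such a prefix code exists.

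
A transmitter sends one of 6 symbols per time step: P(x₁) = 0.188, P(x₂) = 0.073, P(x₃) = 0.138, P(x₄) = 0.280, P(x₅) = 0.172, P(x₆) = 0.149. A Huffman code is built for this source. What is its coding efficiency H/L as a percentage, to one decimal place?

98.1%

Entropy H = −Σ p log₂ p ≈ 2.4835 bits.
Huffman merges: 73/1000+69/500→211/1000; 149/1000+43/250→321/1000; 47/250+211/1000→399/1000; 7/25+321/1000→601/1000; 399/1000+601/1000→1. L = 633/250 ≈ 2.5320.
Efficiency = H/L = 2.4835/2.5320 = 98.1%.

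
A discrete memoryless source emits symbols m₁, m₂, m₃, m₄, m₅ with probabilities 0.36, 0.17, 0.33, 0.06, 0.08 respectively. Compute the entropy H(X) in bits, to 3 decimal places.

2.028 bits

H = −Σ pᵢ log₂ pᵢ.
−0.36·log₂(0.36) = 0.5306
−0.17·log₂(0.17) = 0.4346
−0.33·log₂(0.33) = 0.5278
−0.06·log₂(0.06) = 0.2435
−0.08·log₂(0.08) = 0.2915
Sum ≈ 2.0281 → 2.028 bits.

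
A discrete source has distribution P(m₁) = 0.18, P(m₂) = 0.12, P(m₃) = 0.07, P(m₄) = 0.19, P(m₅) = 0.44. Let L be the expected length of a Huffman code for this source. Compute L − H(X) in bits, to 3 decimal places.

Entropy H = −Σ p log₂ p ≈ 2.0573 bits.
Huffman merges: 7/100+3/25→19/100; 9/50+19/100→37/100; 19/100+37/100→14/25; 11/25+14/25→1. L = 53/25 ≈ 2.1200.
L − H = 2.1200 − 2.0573 = 0.063 bits.

0.063 bits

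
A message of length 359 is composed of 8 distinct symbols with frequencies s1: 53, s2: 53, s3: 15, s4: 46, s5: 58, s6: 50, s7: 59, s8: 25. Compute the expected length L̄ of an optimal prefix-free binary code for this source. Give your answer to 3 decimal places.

2.947 bits/symbol

Probabilities are the counts divided by 359.
Repeatedly combine the two least-probable nodes; the expected code length is the sum of the merged weights.
merge 15/359 + 25/359 → 40/359
merge 40/359 + 46/359 → 86/359
merge 50/359 + 53/359 → 103/359
merge 53/359 + 58/359 → 111/359
merge 59/359 + 86/359 → 145/359
merge 103/359 + 111/359 → 214/359
merge 145/359 + 214/359 → 1
L = 40/359 + 86/359 + 103/359 + 111/359 + 145/359 + 214/359 + 1 = 1058/359 ≈ 2.947 bits/symbol.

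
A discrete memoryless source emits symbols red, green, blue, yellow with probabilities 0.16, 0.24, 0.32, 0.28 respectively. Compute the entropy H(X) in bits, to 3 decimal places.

H = −Σ pᵢ log₂ pᵢ.
−0.16·log₂(0.16) = 0.4230
−0.24·log₂(0.24) = 0.4941
−0.32·log₂(0.32) = 0.5260
−0.28·log₂(0.28) = 0.5142
Sum ≈ 1.9574 → 1.957 bits.

1.957 bits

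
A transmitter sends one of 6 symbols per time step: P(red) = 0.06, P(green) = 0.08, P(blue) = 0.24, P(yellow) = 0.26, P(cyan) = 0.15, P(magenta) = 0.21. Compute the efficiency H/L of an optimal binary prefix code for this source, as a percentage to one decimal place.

99.5%

Entropy H = −Σ p log₂ p ≈ 2.4178 bits.
Huffman merges: 3/50+2/25→7/50; 7/50+3/20→29/100; 21/100+6/25→9/20; 13/50+29/100→11/20; 9/20+11/20→1. L = 243/100 ≈ 2.4300.
Efficiency = H/L = 2.4178/2.4300 = 99.5%.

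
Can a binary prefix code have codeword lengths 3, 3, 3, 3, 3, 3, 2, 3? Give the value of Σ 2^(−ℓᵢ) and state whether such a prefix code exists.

With common denominator 2^3 = 8: Σ 2^(−ℓᵢ) = 1/8 + 1/8 + 1/8 + 1/8 + 1/8 + 1/8 + 2/8 + 1/8 = 9/8 = 1.125.
Kraft's inequality requires Σ ≤ 1; here Σ = 1.125 > 1, so no such prefix code exists.

1.125; no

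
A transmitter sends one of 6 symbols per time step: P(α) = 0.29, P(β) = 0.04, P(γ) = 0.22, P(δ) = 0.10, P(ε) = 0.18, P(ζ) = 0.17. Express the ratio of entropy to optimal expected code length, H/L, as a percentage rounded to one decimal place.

Entropy H = −Σ p log₂ p ≈ 2.3963 bits.
Huffman merges: 1/25+1/10→7/50; 7/50+17/100→31/100; 9/50+11/50→2/5; 29/100+31/100→3/5; 2/5+3/5→1. L = 49/20 ≈ 2.4500.
Efficiency = H/L = 2.3963/2.4500 = 97.8%.

97.8%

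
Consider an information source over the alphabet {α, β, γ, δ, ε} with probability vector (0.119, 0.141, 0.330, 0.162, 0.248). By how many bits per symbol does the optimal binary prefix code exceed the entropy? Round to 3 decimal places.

0.044 bits

Entropy H = −Σ p log₂ p ≈ 2.2160 bits.
Huffman merges: 119/1000+141/1000→13/50; 81/500+31/125→41/100; 13/50+33/100→59/100; 41/100+59/100→1. L = 113/50 ≈ 2.2600.
L − H = 2.2600 − 2.2160 = 0.044 bits.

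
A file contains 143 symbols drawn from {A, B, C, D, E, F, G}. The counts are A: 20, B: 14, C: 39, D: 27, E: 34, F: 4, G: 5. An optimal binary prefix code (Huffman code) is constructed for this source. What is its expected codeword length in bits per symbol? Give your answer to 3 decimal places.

Probabilities are the counts divided by 143.
Repeatedly combine the two least-probable nodes; the expected code length is the sum of the merged weights.
merge 4/143 + 5/143 → 9/143
merge 9/143 + 14/143 → 23/143
merge 20/143 + 23/143 → 43/143
merge 27/143 + 34/143 → 61/143
merge 3/11 + 43/143 → 82/143
merge 61/143 + 82/143 → 1
L = 9/143 + 23/143 + 43/143 + 61/143 + 82/143 + 1 = 361/143 ≈ 2.524 bits/symbol.

2.524 bits/symbol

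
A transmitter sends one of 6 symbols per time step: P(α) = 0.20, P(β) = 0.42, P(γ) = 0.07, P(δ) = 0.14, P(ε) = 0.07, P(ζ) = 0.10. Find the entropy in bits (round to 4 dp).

H = −Σ pᵢ log₂ pᵢ.
−0.20·log₂(0.20) = 0.4644
−0.42·log₂(0.42) = 0.5256
−0.07·log₂(0.07) = 0.2686
−0.14·log₂(0.14) = 0.3971
−0.07·log₂(0.07) = 0.2686
−0.10·log₂(0.10) = 0.3322
Sum ≈ 2.2564 → 2.2564 bits.

2.2564 bits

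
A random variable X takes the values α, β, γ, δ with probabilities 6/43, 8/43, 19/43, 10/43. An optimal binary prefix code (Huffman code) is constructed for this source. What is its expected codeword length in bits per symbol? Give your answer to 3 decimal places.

Repeatedly combine the two least-probable nodes; the expected code length is the sum of the merged weights.
merge 6/43 + 8/43 → 14/43
merge 10/43 + 14/43 → 24/43
merge 19/43 + 24/43 → 1
L = 14/43 + 24/43 + 1 = 81/43 ≈ 1.884 bits/symbol.

1.884 bits/symbol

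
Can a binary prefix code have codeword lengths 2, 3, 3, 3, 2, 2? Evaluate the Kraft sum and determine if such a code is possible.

1.125; no

With common denominator 2^3 = 8: Σ 2^(−ℓᵢ) = 2/8 + 1/8 + 1/8 + 1/8 + 2/8 + 2/8 = 9/8 = 1.125.
Kraft's inequality requires Σ ≤ 1; here Σ = 1.125 > 1, so no such prefix code exists.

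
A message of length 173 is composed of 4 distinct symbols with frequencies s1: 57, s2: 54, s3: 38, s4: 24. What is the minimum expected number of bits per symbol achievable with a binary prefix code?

2 bits/symbol

Probabilities are the counts divided by 173.
Repeatedly combine the two least-probable nodes; the expected code length is the sum of the merged weights.
merge 24/173 + 38/173 → 62/173
merge 54/173 + 57/173 → 111/173
merge 62/173 + 111/173 → 1
L = 62/173 + 111/173 + 1 = 2 bits/symbol.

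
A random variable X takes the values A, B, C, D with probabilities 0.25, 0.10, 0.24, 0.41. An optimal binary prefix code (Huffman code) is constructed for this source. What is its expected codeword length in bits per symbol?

1.93 bits/symbol

Repeatedly combine the two least-probable nodes; the expected code length is the sum of the merged weights.
merge 1/10 + 6/25 → 17/50
merge 1/4 + 17/50 → 59/100
merge 41/100 + 59/100 → 1
L = 17/50 + 59/100 + 1 = 193/100 = 1.93 bits/symbol.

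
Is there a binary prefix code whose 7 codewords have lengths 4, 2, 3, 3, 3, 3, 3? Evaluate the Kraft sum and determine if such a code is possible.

With common denominator 2^4 = 16: Σ 2^(−ℓᵢ) = 1/16 + 4/16 + 2/16 + 2/16 + 2/16 + 2/16 + 2/16 = 15/16 = 0.9375.
Kraft's inequality requires Σ ≤ 1; here Σ = 0.9375 ≤ 1, so such a prefix code exists.

0.9375; yes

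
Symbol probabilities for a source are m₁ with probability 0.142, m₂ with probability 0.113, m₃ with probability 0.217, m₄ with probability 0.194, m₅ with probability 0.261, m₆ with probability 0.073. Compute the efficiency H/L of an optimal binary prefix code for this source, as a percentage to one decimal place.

98.4%

Entropy H = −Σ p log₂ p ≈ 2.4741 bits.
Huffman merges: 73/1000+113/1000→93/500; 71/500+93/500→41/125; 97/500+217/1000→411/1000; 261/1000+41/125→589/1000; 411/1000+589/1000→1. L = 1257/500 ≈ 2.5140.
Efficiency = H/L = 2.4741/2.5140 = 98.4%.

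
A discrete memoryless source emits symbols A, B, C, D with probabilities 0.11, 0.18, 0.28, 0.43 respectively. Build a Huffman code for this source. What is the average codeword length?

Repeatedly combine the two least-probable nodes; the expected code length is the sum of the merged weights.
merge 11/100 + 9/50 → 29/100
merge 7/25 + 29/100 → 57/100
merge 43/100 + 57/100 → 1
L = 29/100 + 57/100 + 1 = 93/50 = 1.86 bits/symbol.

1.86 bits/symbol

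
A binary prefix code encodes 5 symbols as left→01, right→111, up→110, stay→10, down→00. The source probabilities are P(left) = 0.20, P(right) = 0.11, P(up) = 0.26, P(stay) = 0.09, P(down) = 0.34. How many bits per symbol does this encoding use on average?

2.37 bits/symbol

L̄ = Σ pᵢ·ℓᵢ = 0.20·2 + 0.11·3 + 0.26·3 + 0.09·2 + 0.34·2 = 2.37 bits/symbol.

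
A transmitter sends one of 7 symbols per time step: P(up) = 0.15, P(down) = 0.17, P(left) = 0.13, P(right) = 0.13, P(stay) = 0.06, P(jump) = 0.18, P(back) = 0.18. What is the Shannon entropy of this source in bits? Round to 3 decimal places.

2.745 bits

H = −Σ pᵢ log₂ pᵢ.
−0.15·log₂(0.15) = 0.4105
−0.17·log₂(0.17) = 0.4346
−0.13·log₂(0.13) = 0.3826
−0.13·log₂(0.13) = 0.3826
−0.06·log₂(0.06) = 0.2435
−0.18·log₂(0.18) = 0.4453
−0.18·log₂(0.18) = 0.4453
Sum ≈ 2.7446 → 2.745 bits.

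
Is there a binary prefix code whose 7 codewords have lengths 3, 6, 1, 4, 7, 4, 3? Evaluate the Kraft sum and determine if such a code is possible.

0.8984375; yes

With common denominator 2^7 = 128: Σ 2^(−ℓᵢ) = 16/128 + 2/128 + 64/128 + 8/128 + 1/128 + 8/128 + 16/128 = 115/128 = 0.8984375.
Kraft's inequality requires Σ ≤ 1; here Σ = 0.8984375 ≤ 1, so such a prefix code exists.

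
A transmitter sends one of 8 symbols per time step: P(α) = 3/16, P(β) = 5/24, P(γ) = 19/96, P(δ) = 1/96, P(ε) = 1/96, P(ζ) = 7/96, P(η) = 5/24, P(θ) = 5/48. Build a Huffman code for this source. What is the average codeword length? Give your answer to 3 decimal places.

Repeatedly combine the two least-probable nodes; the expected code length is the sum of the merged weights.
merge 1/96 + 1/96 → 1/48
merge 1/48 + 7/96 → 3/32
merge 3/32 + 5/48 → 19/96
merge 3/16 + 19/96 → 37/96
merge 19/96 + 5/24 → 13/32
merge 5/24 + 37/96 → 19/32
merge 13/32 + 19/32 → 1
L = 1/48 + 3/32 + 19/96 + 37/96 + 13/32 + 19/32 + 1 = 259/96 ≈ 2.698 bits/symbol.

2.698 bits/symbol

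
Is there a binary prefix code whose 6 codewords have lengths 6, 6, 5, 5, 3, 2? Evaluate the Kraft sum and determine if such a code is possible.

0.46875; yes

With common denominator 2^6 = 64: Σ 2^(−ℓᵢ) = 1/64 + 1/64 + 2/64 + 2/64 + 8/64 + 16/64 = 30/64 = 0.46875.
Kraft's inequality requires Σ ≤ 1; here Σ = 0.46875 ≤ 1, so such a prefix code exists.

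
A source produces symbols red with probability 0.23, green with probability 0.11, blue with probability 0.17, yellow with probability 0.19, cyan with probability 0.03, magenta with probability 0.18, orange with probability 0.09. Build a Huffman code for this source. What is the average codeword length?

2.7 bits/symbol

Repeatedly combine the two least-probable nodes; the expected code length is the sum of the merged weights.
merge 3/100 + 9/100 → 3/25
merge 11/100 + 3/25 → 23/100
merge 17/100 + 9/50 → 7/20
merge 19/100 + 23/100 → 21/50
merge 23/100 + 7/20 → 29/50
merge 21/50 + 29/50 → 1
L = 3/25 + 23/100 + 7/20 + 21/50 + 29/50 + 1 = 27/10 = 2.7 bits/symbol.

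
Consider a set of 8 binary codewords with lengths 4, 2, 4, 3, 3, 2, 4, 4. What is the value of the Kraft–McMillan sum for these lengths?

1

With common denominator 2^4 = 16: Σ 2^(−ℓᵢ) = 1/16 + 4/16 + 1/16 + 2/16 + 2/16 + 4/16 + 1/16 + 1/16 = 16/16 = 1.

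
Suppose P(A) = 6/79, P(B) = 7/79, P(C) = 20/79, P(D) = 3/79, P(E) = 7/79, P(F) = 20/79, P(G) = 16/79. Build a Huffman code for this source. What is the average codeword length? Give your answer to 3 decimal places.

2.582 bits/symbol

Repeatedly combine the two least-probable nodes; the expected code length is the sum of the merged weights.
merge 3/79 + 6/79 → 9/79
merge 7/79 + 7/79 → 14/79
merge 9/79 + 14/79 → 23/79
merge 16/79 + 20/79 → 36/79
merge 20/79 + 23/79 → 43/79
merge 36/79 + 43/79 → 1
L = 9/79 + 14/79 + 23/79 + 36/79 + 43/79 + 1 = 204/79 ≈ 2.582 bits/symbol.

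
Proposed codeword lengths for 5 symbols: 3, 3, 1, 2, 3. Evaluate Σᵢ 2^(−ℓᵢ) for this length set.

1.125

With common denominator 2^3 = 8: Σ 2^(−ℓᵢ) = 1/8 + 1/8 + 4/8 + 2/8 + 1/8 = 9/8 = 1.125.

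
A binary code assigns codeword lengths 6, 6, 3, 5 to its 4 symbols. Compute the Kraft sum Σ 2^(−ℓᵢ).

0.1875

With common denominator 2^6 = 64: Σ 2^(−ℓᵢ) = 1/64 + 1/64 + 8/64 + 2/64 = 12/64 = 0.1875.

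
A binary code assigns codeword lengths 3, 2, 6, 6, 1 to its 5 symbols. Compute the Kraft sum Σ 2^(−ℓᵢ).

0.90625

With common denominator 2^6 = 64: Σ 2^(−ℓᵢ) = 8/64 + 16/64 + 1/64 + 1/64 + 32/64 = 58/64 = 0.90625.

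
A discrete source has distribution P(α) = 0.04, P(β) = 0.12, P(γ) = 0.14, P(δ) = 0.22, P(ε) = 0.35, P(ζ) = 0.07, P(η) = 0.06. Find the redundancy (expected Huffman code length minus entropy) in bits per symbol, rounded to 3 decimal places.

0.057 bits

Entropy H = −Σ p log₂ p ≈ 2.4727 bits.
Huffman merges: 1/25+3/50→1/10; 7/100+1/10→17/100; 3/25+7/50→13/50; 17/100+11/50→39/100; 13/50+7/20→61/100; 39/100+61/100→1. L = 253/100 ≈ 2.5300.
L − H = 2.5300 − 2.4727 = 0.057 bits.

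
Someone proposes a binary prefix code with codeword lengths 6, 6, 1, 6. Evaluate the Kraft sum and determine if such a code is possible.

With common denominator 2^6 = 64: Σ 2^(−ℓᵢ) = 1/64 + 1/64 + 32/64 + 1/64 = 35/64 = 0.546875.
Kraft's inequality requires Σ ≤ 1; here Σ = 0.546875 ≤ 1, so such a prefix code exists.

0.546875; yes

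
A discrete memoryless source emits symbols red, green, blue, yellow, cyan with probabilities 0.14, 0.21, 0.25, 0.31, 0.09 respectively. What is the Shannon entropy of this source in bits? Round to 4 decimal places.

2.2064 bits

H = −Σ pᵢ log₂ pᵢ.
−0.14·log₂(0.14) = 0.3971
−0.21·log₂(0.21) = 0.4728
−0.25·log₂(0.25) = 0.5000
−0.31·log₂(0.31) = 0.5238
−0.09·log₂(0.09) = 0.3127
Sum ≈ 2.2064 → 2.2064 bits.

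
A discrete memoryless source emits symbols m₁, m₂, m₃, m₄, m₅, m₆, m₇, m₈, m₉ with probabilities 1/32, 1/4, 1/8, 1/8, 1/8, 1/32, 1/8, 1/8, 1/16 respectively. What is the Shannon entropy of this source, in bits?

2.9375 bits

Each probability is a power of 1/2, so log₂(1/p) is an integer.
H = Σ p·log₂(1/p) = 1/32·5 + 1/4·2 + 1/8·3 + 1/8·3 + 1/8·3 + 1/32·5 + 1/8·3 + 1/8·3 + 1/16·4 = 2.9375 bits.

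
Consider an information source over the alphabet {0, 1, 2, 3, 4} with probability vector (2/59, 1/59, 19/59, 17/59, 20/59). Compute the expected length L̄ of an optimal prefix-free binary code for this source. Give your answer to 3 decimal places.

2.051 bits/symbol

Repeatedly combine the two least-probable nodes; the expected code length is the sum of the merged weights.
merge 1/59 + 2/59 → 3/59
merge 3/59 + 17/59 → 20/59
merge 19/59 + 20/59 → 39/59
merge 20/59 + 39/59 → 1
L = 3/59 + 20/59 + 39/59 + 1 = 121/59 ≈ 2.051 bits/symbol.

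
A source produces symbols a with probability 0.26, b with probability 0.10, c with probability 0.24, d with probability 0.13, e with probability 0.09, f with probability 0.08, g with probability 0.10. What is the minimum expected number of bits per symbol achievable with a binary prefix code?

2.67 bits/symbol

Repeatedly combine the two least-probable nodes; the expected code length is the sum of the merged weights.
merge 2/25 + 9/100 → 17/100
merge 1/10 + 1/10 → 1/5
merge 13/100 + 17/100 → 3/10
merge 1/5 + 6/25 → 11/25
merge 13/50 + 3/10 → 14/25
merge 11/25 + 14/25 → 1
L = 17/100 + 1/5 + 3/10 + 11/25 + 14/25 + 1 = 267/100 = 2.67 bits/symbol.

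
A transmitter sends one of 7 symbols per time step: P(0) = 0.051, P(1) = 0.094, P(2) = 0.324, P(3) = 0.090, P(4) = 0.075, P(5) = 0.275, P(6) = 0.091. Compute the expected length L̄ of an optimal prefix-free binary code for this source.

Repeatedly combine the two least-probable nodes; the expected code length is the sum of the merged weights.
merge 51/1000 + 3/40 → 63/500
merge 9/100 + 91/1000 → 181/1000
merge 47/500 + 63/500 → 11/50
merge 181/1000 + 11/50 → 401/1000
merge 11/40 + 81/250 → 599/1000
merge 401/1000 + 599/1000 → 1
L = 63/500 + 181/1000 + 11/50 + 401/1000 + 599/1000 + 1 = 2527/1000 = 2.527 bits/symbol.

2.527 bits/symbol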